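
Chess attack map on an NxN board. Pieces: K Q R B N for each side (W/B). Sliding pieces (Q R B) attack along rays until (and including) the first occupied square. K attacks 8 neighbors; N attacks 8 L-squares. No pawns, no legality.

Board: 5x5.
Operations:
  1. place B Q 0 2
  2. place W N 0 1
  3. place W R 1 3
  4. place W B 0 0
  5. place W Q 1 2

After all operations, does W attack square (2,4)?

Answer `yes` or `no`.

Op 1: place BQ@(0,2)
Op 2: place WN@(0,1)
Op 3: place WR@(1,3)
Op 4: place WB@(0,0)
Op 5: place WQ@(1,2)
Per-piece attacks for W:
  WB@(0,0): attacks (1,1) (2,2) (3,3) (4,4)
  WN@(0,1): attacks (1,3) (2,2) (2,0)
  WQ@(1,2): attacks (1,3) (1,1) (1,0) (2,2) (3,2) (4,2) (0,2) (2,3) (3,4) (2,1) (3,0) (0,3) (0,1) [ray(0,1) blocked at (1,3); ray(-1,0) blocked at (0,2); ray(-1,-1) blocked at (0,1)]
  WR@(1,3): attacks (1,4) (1,2) (2,3) (3,3) (4,3) (0,3) [ray(0,-1) blocked at (1,2)]
W attacks (2,4): no

Answer: no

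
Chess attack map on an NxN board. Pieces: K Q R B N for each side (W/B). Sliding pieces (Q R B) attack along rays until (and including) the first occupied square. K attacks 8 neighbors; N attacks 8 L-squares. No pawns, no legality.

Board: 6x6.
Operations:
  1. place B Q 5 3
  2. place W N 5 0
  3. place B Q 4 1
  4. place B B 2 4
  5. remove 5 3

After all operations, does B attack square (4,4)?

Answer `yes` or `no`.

Answer: yes

Derivation:
Op 1: place BQ@(5,3)
Op 2: place WN@(5,0)
Op 3: place BQ@(4,1)
Op 4: place BB@(2,4)
Op 5: remove (5,3)
Per-piece attacks for B:
  BB@(2,4): attacks (3,5) (3,3) (4,2) (5,1) (1,5) (1,3) (0,2)
  BQ@(4,1): attacks (4,2) (4,3) (4,4) (4,5) (4,0) (5,1) (3,1) (2,1) (1,1) (0,1) (5,2) (5,0) (3,2) (2,3) (1,4) (0,5) (3,0) [ray(1,-1) blocked at (5,0)]
B attacks (4,4): yes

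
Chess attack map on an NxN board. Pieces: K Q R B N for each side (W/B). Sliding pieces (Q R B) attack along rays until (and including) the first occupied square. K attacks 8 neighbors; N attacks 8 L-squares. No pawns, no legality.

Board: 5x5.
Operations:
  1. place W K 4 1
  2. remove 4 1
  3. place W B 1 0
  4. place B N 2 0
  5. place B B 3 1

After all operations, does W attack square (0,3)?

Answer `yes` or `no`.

Op 1: place WK@(4,1)
Op 2: remove (4,1)
Op 3: place WB@(1,0)
Op 4: place BN@(2,0)
Op 5: place BB@(3,1)
Per-piece attacks for W:
  WB@(1,0): attacks (2,1) (3,2) (4,3) (0,1)
W attacks (0,3): no

Answer: no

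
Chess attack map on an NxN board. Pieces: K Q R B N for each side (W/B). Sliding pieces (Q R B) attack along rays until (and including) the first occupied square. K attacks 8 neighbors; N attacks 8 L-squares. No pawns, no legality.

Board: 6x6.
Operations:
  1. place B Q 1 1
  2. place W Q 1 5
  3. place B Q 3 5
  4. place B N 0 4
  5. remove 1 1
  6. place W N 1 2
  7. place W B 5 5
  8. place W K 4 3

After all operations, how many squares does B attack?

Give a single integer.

Op 1: place BQ@(1,1)
Op 2: place WQ@(1,5)
Op 3: place BQ@(3,5)
Op 4: place BN@(0,4)
Op 5: remove (1,1)
Op 6: place WN@(1,2)
Op 7: place WB@(5,5)
Op 8: place WK@(4,3)
Per-piece attacks for B:
  BN@(0,4): attacks (2,5) (1,2) (2,3)
  BQ@(3,5): attacks (3,4) (3,3) (3,2) (3,1) (3,0) (4,5) (5,5) (2,5) (1,5) (4,4) (5,3) (2,4) (1,3) (0,2) [ray(1,0) blocked at (5,5); ray(-1,0) blocked at (1,5)]
Union (16 distinct): (0,2) (1,2) (1,3) (1,5) (2,3) (2,4) (2,5) (3,0) (3,1) (3,2) (3,3) (3,4) (4,4) (4,5) (5,3) (5,5)

Answer: 16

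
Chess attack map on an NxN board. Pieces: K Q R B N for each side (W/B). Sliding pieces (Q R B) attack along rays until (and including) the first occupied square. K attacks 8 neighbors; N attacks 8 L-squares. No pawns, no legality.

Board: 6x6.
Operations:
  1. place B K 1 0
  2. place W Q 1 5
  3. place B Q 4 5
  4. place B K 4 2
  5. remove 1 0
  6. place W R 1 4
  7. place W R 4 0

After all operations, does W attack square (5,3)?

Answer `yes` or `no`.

Answer: no

Derivation:
Op 1: place BK@(1,0)
Op 2: place WQ@(1,5)
Op 3: place BQ@(4,5)
Op 4: place BK@(4,2)
Op 5: remove (1,0)
Op 6: place WR@(1,4)
Op 7: place WR@(4,0)
Per-piece attacks for W:
  WR@(1,4): attacks (1,5) (1,3) (1,2) (1,1) (1,0) (2,4) (3,4) (4,4) (5,4) (0,4) [ray(0,1) blocked at (1,5)]
  WQ@(1,5): attacks (1,4) (2,5) (3,5) (4,5) (0,5) (2,4) (3,3) (4,2) (0,4) [ray(0,-1) blocked at (1,4); ray(1,0) blocked at (4,5); ray(1,-1) blocked at (4,2)]
  WR@(4,0): attacks (4,1) (4,2) (5,0) (3,0) (2,0) (1,0) (0,0) [ray(0,1) blocked at (4,2)]
W attacks (5,3): no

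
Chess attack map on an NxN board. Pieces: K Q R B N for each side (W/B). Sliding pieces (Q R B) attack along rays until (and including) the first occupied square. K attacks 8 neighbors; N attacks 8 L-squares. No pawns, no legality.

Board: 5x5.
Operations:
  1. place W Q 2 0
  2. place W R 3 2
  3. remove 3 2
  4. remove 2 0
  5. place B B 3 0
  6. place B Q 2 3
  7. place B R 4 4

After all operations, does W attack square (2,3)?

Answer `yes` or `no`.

Op 1: place WQ@(2,0)
Op 2: place WR@(3,2)
Op 3: remove (3,2)
Op 4: remove (2,0)
Op 5: place BB@(3,0)
Op 6: place BQ@(2,3)
Op 7: place BR@(4,4)
Per-piece attacks for W:
W attacks (2,3): no

Answer: no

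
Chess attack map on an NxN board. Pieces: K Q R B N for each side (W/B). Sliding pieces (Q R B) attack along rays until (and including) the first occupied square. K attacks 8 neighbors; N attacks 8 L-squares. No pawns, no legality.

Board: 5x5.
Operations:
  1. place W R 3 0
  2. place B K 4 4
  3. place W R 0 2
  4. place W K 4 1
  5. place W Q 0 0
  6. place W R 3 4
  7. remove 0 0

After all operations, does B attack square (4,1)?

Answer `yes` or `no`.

Answer: no

Derivation:
Op 1: place WR@(3,0)
Op 2: place BK@(4,4)
Op 3: place WR@(0,2)
Op 4: place WK@(4,1)
Op 5: place WQ@(0,0)
Op 6: place WR@(3,4)
Op 7: remove (0,0)
Per-piece attacks for B:
  BK@(4,4): attacks (4,3) (3,4) (3,3)
B attacks (4,1): no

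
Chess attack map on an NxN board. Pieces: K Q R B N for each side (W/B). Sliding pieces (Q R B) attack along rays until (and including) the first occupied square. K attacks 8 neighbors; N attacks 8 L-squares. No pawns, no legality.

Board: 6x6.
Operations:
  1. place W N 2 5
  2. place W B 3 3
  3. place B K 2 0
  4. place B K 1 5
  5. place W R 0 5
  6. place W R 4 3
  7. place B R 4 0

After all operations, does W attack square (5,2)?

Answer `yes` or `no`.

Op 1: place WN@(2,5)
Op 2: place WB@(3,3)
Op 3: place BK@(2,0)
Op 4: place BK@(1,5)
Op 5: place WR@(0,5)
Op 6: place WR@(4,3)
Op 7: place BR@(4,0)
Per-piece attacks for W:
  WR@(0,5): attacks (0,4) (0,3) (0,2) (0,1) (0,0) (1,5) [ray(1,0) blocked at (1,5)]
  WN@(2,5): attacks (3,3) (4,4) (1,3) (0,4)
  WB@(3,3): attacks (4,4) (5,5) (4,2) (5,1) (2,4) (1,5) (2,2) (1,1) (0,0) [ray(-1,1) blocked at (1,5)]
  WR@(4,3): attacks (4,4) (4,5) (4,2) (4,1) (4,0) (5,3) (3,3) [ray(0,-1) blocked at (4,0); ray(-1,0) blocked at (3,3)]
W attacks (5,2): no

Answer: no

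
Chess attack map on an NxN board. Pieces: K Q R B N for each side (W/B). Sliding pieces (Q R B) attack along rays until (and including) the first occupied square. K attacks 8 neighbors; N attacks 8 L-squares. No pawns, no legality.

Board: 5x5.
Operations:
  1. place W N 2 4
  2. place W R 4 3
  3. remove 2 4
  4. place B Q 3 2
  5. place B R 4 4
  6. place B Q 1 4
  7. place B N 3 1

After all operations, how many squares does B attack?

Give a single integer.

Answer: 20

Derivation:
Op 1: place WN@(2,4)
Op 2: place WR@(4,3)
Op 3: remove (2,4)
Op 4: place BQ@(3,2)
Op 5: place BR@(4,4)
Op 6: place BQ@(1,4)
Op 7: place BN@(3,1)
Per-piece attacks for B:
  BQ@(1,4): attacks (1,3) (1,2) (1,1) (1,0) (2,4) (3,4) (4,4) (0,4) (2,3) (3,2) (0,3) [ray(1,0) blocked at (4,4); ray(1,-1) blocked at (3,2)]
  BN@(3,1): attacks (4,3) (2,3) (1,2) (1,0)
  BQ@(3,2): attacks (3,3) (3,4) (3,1) (4,2) (2,2) (1,2) (0,2) (4,3) (4,1) (2,3) (1,4) (2,1) (1,0) [ray(0,-1) blocked at (3,1); ray(1,1) blocked at (4,3); ray(-1,1) blocked at (1,4)]
  BR@(4,4): attacks (4,3) (3,4) (2,4) (1,4) [ray(0,-1) blocked at (4,3); ray(-1,0) blocked at (1,4)]
Union (20 distinct): (0,2) (0,3) (0,4) (1,0) (1,1) (1,2) (1,3) (1,4) (2,1) (2,2) (2,3) (2,4) (3,1) (3,2) (3,3) (3,4) (4,1) (4,2) (4,3) (4,4)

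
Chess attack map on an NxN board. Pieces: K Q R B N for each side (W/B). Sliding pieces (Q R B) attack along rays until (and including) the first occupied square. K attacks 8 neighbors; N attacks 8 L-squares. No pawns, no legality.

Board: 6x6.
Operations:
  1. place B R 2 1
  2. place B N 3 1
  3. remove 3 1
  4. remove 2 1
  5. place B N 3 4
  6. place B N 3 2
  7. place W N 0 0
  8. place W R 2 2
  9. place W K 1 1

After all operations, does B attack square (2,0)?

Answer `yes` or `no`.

Answer: yes

Derivation:
Op 1: place BR@(2,1)
Op 2: place BN@(3,1)
Op 3: remove (3,1)
Op 4: remove (2,1)
Op 5: place BN@(3,4)
Op 6: place BN@(3,2)
Op 7: place WN@(0,0)
Op 8: place WR@(2,2)
Op 9: place WK@(1,1)
Per-piece attacks for B:
  BN@(3,2): attacks (4,4) (5,3) (2,4) (1,3) (4,0) (5,1) (2,0) (1,1)
  BN@(3,4): attacks (5,5) (1,5) (4,2) (5,3) (2,2) (1,3)
B attacks (2,0): yes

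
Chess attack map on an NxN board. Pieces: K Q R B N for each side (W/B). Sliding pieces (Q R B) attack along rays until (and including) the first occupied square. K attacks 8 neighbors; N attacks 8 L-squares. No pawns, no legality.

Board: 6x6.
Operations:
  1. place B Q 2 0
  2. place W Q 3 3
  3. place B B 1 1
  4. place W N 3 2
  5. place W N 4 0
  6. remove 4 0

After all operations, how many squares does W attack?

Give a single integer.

Op 1: place BQ@(2,0)
Op 2: place WQ@(3,3)
Op 3: place BB@(1,1)
Op 4: place WN@(3,2)
Op 5: place WN@(4,0)
Op 6: remove (4,0)
Per-piece attacks for W:
  WN@(3,2): attacks (4,4) (5,3) (2,4) (1,3) (4,0) (5,1) (2,0) (1,1)
  WQ@(3,3): attacks (3,4) (3,5) (3,2) (4,3) (5,3) (2,3) (1,3) (0,3) (4,4) (5,5) (4,2) (5,1) (2,4) (1,5) (2,2) (1,1) [ray(0,-1) blocked at (3,2); ray(-1,-1) blocked at (1,1)]
Union (18 distinct): (0,3) (1,1) (1,3) (1,5) (2,0) (2,2) (2,3) (2,4) (3,2) (3,4) (3,5) (4,0) (4,2) (4,3) (4,4) (5,1) (5,3) (5,5)

Answer: 18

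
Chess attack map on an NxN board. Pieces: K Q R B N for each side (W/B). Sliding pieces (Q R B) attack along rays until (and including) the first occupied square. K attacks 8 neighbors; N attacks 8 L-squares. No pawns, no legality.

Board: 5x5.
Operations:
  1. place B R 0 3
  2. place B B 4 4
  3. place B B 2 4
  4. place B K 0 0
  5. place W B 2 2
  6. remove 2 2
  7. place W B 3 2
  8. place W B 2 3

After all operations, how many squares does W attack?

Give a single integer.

Answer: 10

Derivation:
Op 1: place BR@(0,3)
Op 2: place BB@(4,4)
Op 3: place BB@(2,4)
Op 4: place BK@(0,0)
Op 5: place WB@(2,2)
Op 6: remove (2,2)
Op 7: place WB@(3,2)
Op 8: place WB@(2,3)
Per-piece attacks for W:
  WB@(2,3): attacks (3,4) (3,2) (1,4) (1,2) (0,1) [ray(1,-1) blocked at (3,2)]
  WB@(3,2): attacks (4,3) (4,1) (2,3) (2,1) (1,0) [ray(-1,1) blocked at (2,3)]
Union (10 distinct): (0,1) (1,0) (1,2) (1,4) (2,1) (2,3) (3,2) (3,4) (4,1) (4,3)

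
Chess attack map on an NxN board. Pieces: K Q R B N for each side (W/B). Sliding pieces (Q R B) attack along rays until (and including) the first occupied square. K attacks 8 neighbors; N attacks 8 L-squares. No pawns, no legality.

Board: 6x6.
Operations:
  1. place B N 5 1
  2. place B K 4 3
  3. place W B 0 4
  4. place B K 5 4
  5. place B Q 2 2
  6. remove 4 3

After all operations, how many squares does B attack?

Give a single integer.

Op 1: place BN@(5,1)
Op 2: place BK@(4,3)
Op 3: place WB@(0,4)
Op 4: place BK@(5,4)
Op 5: place BQ@(2,2)
Op 6: remove (4,3)
Per-piece attacks for B:
  BQ@(2,2): attacks (2,3) (2,4) (2,5) (2,1) (2,0) (3,2) (4,2) (5,2) (1,2) (0,2) (3,3) (4,4) (5,5) (3,1) (4,0) (1,3) (0,4) (1,1) (0,0) [ray(-1,1) blocked at (0,4)]
  BN@(5,1): attacks (4,3) (3,2) (3,0)
  BK@(5,4): attacks (5,5) (5,3) (4,4) (4,5) (4,3)
Union (23 distinct): (0,0) (0,2) (0,4) (1,1) (1,2) (1,3) (2,0) (2,1) (2,3) (2,4) (2,5) (3,0) (3,1) (3,2) (3,3) (4,0) (4,2) (4,3) (4,4) (4,5) (5,2) (5,3) (5,5)

Answer: 23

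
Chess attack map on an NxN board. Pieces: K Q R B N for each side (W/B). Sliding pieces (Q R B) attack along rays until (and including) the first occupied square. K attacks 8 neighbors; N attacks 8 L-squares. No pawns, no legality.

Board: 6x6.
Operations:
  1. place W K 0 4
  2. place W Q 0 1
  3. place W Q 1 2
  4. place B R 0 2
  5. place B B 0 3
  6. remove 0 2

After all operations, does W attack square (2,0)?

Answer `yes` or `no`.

Op 1: place WK@(0,4)
Op 2: place WQ@(0,1)
Op 3: place WQ@(1,2)
Op 4: place BR@(0,2)
Op 5: place BB@(0,3)
Op 6: remove (0,2)
Per-piece attacks for W:
  WQ@(0,1): attacks (0,2) (0,3) (0,0) (1,1) (2,1) (3,1) (4,1) (5,1) (1,2) (1,0) [ray(0,1) blocked at (0,3); ray(1,1) blocked at (1,2)]
  WK@(0,4): attacks (0,5) (0,3) (1,4) (1,5) (1,3)
  WQ@(1,2): attacks (1,3) (1,4) (1,5) (1,1) (1,0) (2,2) (3,2) (4,2) (5,2) (0,2) (2,3) (3,4) (4,5) (2,1) (3,0) (0,3) (0,1) [ray(-1,1) blocked at (0,3); ray(-1,-1) blocked at (0,1)]
W attacks (2,0): no

Answer: no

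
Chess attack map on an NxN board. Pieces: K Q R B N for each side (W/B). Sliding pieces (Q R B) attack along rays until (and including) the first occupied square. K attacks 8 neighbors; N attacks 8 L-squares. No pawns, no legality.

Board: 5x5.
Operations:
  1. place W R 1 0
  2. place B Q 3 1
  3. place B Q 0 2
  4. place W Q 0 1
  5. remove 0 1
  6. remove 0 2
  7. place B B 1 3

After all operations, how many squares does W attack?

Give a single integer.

Answer: 7

Derivation:
Op 1: place WR@(1,0)
Op 2: place BQ@(3,1)
Op 3: place BQ@(0,2)
Op 4: place WQ@(0,1)
Op 5: remove (0,1)
Op 6: remove (0,2)
Op 7: place BB@(1,3)
Per-piece attacks for W:
  WR@(1,0): attacks (1,1) (1,2) (1,3) (2,0) (3,0) (4,0) (0,0) [ray(0,1) blocked at (1,3)]
Union (7 distinct): (0,0) (1,1) (1,2) (1,3) (2,0) (3,0) (4,0)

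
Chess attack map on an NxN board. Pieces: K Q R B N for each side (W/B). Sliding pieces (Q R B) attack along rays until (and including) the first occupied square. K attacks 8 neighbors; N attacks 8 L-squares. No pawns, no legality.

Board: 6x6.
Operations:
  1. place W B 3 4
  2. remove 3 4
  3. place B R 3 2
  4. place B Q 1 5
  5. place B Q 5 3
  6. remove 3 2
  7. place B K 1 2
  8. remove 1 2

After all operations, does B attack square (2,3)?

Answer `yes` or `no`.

Answer: yes

Derivation:
Op 1: place WB@(3,4)
Op 2: remove (3,4)
Op 3: place BR@(3,2)
Op 4: place BQ@(1,5)
Op 5: place BQ@(5,3)
Op 6: remove (3,2)
Op 7: place BK@(1,2)
Op 8: remove (1,2)
Per-piece attacks for B:
  BQ@(1,5): attacks (1,4) (1,3) (1,2) (1,1) (1,0) (2,5) (3,5) (4,5) (5,5) (0,5) (2,4) (3,3) (4,2) (5,1) (0,4)
  BQ@(5,3): attacks (5,4) (5,5) (5,2) (5,1) (5,0) (4,3) (3,3) (2,3) (1,3) (0,3) (4,4) (3,5) (4,2) (3,1) (2,0)
B attacks (2,3): yes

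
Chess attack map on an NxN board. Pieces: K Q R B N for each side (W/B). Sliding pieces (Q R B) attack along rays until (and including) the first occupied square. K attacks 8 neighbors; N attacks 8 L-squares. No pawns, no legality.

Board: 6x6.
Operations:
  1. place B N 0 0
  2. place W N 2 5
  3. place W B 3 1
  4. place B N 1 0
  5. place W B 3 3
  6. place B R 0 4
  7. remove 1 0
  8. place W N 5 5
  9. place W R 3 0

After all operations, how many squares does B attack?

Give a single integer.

Op 1: place BN@(0,0)
Op 2: place WN@(2,5)
Op 3: place WB@(3,1)
Op 4: place BN@(1,0)
Op 5: place WB@(3,3)
Op 6: place BR@(0,4)
Op 7: remove (1,0)
Op 8: place WN@(5,5)
Op 9: place WR@(3,0)
Per-piece attacks for B:
  BN@(0,0): attacks (1,2) (2,1)
  BR@(0,4): attacks (0,5) (0,3) (0,2) (0,1) (0,0) (1,4) (2,4) (3,4) (4,4) (5,4) [ray(0,-1) blocked at (0,0)]
Union (12 distinct): (0,0) (0,1) (0,2) (0,3) (0,5) (1,2) (1,4) (2,1) (2,4) (3,4) (4,4) (5,4)

Answer: 12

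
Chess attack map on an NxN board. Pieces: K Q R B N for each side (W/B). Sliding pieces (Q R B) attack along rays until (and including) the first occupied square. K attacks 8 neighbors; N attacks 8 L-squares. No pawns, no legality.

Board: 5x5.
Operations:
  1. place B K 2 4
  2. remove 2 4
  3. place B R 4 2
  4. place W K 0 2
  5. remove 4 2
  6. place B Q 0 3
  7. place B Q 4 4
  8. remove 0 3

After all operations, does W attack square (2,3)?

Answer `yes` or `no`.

Answer: no

Derivation:
Op 1: place BK@(2,4)
Op 2: remove (2,4)
Op 3: place BR@(4,2)
Op 4: place WK@(0,2)
Op 5: remove (4,2)
Op 6: place BQ@(0,3)
Op 7: place BQ@(4,4)
Op 8: remove (0,3)
Per-piece attacks for W:
  WK@(0,2): attacks (0,3) (0,1) (1,2) (1,3) (1,1)
W attacks (2,3): no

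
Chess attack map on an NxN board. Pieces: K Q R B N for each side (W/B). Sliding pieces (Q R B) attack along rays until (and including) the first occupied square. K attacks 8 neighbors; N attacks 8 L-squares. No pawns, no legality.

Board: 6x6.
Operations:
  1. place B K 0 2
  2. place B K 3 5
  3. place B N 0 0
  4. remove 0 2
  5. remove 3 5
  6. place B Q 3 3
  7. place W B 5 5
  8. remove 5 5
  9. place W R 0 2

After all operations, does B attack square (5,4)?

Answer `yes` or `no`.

Answer: no

Derivation:
Op 1: place BK@(0,2)
Op 2: place BK@(3,5)
Op 3: place BN@(0,0)
Op 4: remove (0,2)
Op 5: remove (3,5)
Op 6: place BQ@(3,3)
Op 7: place WB@(5,5)
Op 8: remove (5,5)
Op 9: place WR@(0,2)
Per-piece attacks for B:
  BN@(0,0): attacks (1,2) (2,1)
  BQ@(3,3): attacks (3,4) (3,5) (3,2) (3,1) (3,0) (4,3) (5,3) (2,3) (1,3) (0,3) (4,4) (5,5) (4,2) (5,1) (2,4) (1,5) (2,2) (1,1) (0,0) [ray(-1,-1) blocked at (0,0)]
B attacks (5,4): no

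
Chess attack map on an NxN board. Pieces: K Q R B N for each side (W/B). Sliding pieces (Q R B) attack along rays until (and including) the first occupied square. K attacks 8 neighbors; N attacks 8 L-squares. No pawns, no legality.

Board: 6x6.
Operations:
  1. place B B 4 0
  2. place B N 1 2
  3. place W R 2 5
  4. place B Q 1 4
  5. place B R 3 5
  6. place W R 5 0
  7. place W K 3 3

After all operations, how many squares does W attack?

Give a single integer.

Answer: 19

Derivation:
Op 1: place BB@(4,0)
Op 2: place BN@(1,2)
Op 3: place WR@(2,5)
Op 4: place BQ@(1,4)
Op 5: place BR@(3,5)
Op 6: place WR@(5,0)
Op 7: place WK@(3,3)
Per-piece attacks for W:
  WR@(2,5): attacks (2,4) (2,3) (2,2) (2,1) (2,0) (3,5) (1,5) (0,5) [ray(1,0) blocked at (3,5)]
  WK@(3,3): attacks (3,4) (3,2) (4,3) (2,3) (4,4) (4,2) (2,4) (2,2)
  WR@(5,0): attacks (5,1) (5,2) (5,3) (5,4) (5,5) (4,0) [ray(-1,0) blocked at (4,0)]
Union (19 distinct): (0,5) (1,5) (2,0) (2,1) (2,2) (2,3) (2,4) (3,2) (3,4) (3,5) (4,0) (4,2) (4,3) (4,4) (5,1) (5,2) (5,3) (5,4) (5,5)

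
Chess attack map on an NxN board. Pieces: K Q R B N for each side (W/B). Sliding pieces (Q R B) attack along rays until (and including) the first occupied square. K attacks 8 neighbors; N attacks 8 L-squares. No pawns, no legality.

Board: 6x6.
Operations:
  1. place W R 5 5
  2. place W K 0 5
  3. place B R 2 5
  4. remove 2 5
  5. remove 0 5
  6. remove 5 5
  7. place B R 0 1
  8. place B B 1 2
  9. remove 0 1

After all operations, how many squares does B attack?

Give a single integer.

Answer: 7

Derivation:
Op 1: place WR@(5,5)
Op 2: place WK@(0,5)
Op 3: place BR@(2,5)
Op 4: remove (2,5)
Op 5: remove (0,5)
Op 6: remove (5,5)
Op 7: place BR@(0,1)
Op 8: place BB@(1,2)
Op 9: remove (0,1)
Per-piece attacks for B:
  BB@(1,2): attacks (2,3) (3,4) (4,5) (2,1) (3,0) (0,3) (0,1)
Union (7 distinct): (0,1) (0,3) (2,1) (2,3) (3,0) (3,4) (4,5)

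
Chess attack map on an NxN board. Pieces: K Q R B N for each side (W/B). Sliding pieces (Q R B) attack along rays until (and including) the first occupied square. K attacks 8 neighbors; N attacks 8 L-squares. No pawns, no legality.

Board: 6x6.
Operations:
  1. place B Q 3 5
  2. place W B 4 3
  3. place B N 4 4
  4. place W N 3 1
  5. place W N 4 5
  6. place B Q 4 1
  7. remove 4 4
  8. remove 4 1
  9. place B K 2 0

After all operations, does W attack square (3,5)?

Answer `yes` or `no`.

Op 1: place BQ@(3,5)
Op 2: place WB@(4,3)
Op 3: place BN@(4,4)
Op 4: place WN@(3,1)
Op 5: place WN@(4,5)
Op 6: place BQ@(4,1)
Op 7: remove (4,4)
Op 8: remove (4,1)
Op 9: place BK@(2,0)
Per-piece attacks for W:
  WN@(3,1): attacks (4,3) (5,2) (2,3) (1,2) (5,0) (1,0)
  WB@(4,3): attacks (5,4) (5,2) (3,4) (2,5) (3,2) (2,1) (1,0)
  WN@(4,5): attacks (5,3) (3,3) (2,4)
W attacks (3,5): no

Answer: no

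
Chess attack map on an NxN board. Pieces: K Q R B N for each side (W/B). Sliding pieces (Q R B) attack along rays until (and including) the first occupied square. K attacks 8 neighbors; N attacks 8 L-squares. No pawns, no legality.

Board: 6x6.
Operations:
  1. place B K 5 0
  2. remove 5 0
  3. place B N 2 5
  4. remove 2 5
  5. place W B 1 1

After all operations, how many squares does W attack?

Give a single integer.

Op 1: place BK@(5,0)
Op 2: remove (5,0)
Op 3: place BN@(2,5)
Op 4: remove (2,5)
Op 5: place WB@(1,1)
Per-piece attacks for W:
  WB@(1,1): attacks (2,2) (3,3) (4,4) (5,5) (2,0) (0,2) (0,0)
Union (7 distinct): (0,0) (0,2) (2,0) (2,2) (3,3) (4,4) (5,5)

Answer: 7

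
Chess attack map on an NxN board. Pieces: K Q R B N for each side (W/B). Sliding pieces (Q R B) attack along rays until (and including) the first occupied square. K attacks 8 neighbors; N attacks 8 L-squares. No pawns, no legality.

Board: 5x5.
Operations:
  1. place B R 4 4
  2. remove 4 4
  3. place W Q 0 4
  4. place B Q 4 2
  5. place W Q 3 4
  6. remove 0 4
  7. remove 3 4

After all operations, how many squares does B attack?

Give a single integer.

Op 1: place BR@(4,4)
Op 2: remove (4,4)
Op 3: place WQ@(0,4)
Op 4: place BQ@(4,2)
Op 5: place WQ@(3,4)
Op 6: remove (0,4)
Op 7: remove (3,4)
Per-piece attacks for B:
  BQ@(4,2): attacks (4,3) (4,4) (4,1) (4,0) (3,2) (2,2) (1,2) (0,2) (3,3) (2,4) (3,1) (2,0)
Union (12 distinct): (0,2) (1,2) (2,0) (2,2) (2,4) (3,1) (3,2) (3,3) (4,0) (4,1) (4,3) (4,4)

Answer: 12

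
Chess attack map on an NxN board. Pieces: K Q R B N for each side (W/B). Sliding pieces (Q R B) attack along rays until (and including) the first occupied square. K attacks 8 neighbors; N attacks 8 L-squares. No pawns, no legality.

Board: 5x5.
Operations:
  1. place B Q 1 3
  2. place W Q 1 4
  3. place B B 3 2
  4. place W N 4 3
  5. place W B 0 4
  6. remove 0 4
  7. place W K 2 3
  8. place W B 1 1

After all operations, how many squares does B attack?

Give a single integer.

Answer: 15

Derivation:
Op 1: place BQ@(1,3)
Op 2: place WQ@(1,4)
Op 3: place BB@(3,2)
Op 4: place WN@(4,3)
Op 5: place WB@(0,4)
Op 6: remove (0,4)
Op 7: place WK@(2,3)
Op 8: place WB@(1,1)
Per-piece attacks for B:
  BQ@(1,3): attacks (1,4) (1,2) (1,1) (2,3) (0,3) (2,4) (2,2) (3,1) (4,0) (0,4) (0,2) [ray(0,1) blocked at (1,4); ray(0,-1) blocked at (1,1); ray(1,0) blocked at (2,3)]
  BB@(3,2): attacks (4,3) (4,1) (2,3) (2,1) (1,0) [ray(1,1) blocked at (4,3); ray(-1,1) blocked at (2,3)]
Union (15 distinct): (0,2) (0,3) (0,4) (1,0) (1,1) (1,2) (1,4) (2,1) (2,2) (2,3) (2,4) (3,1) (4,0) (4,1) (4,3)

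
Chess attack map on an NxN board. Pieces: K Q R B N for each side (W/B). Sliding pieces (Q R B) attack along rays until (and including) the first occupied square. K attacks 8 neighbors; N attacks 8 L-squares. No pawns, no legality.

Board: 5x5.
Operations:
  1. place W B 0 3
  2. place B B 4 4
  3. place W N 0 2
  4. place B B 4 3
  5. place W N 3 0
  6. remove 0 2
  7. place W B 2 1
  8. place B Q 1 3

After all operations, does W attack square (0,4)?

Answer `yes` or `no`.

Answer: no

Derivation:
Op 1: place WB@(0,3)
Op 2: place BB@(4,4)
Op 3: place WN@(0,2)
Op 4: place BB@(4,3)
Op 5: place WN@(3,0)
Op 6: remove (0,2)
Op 7: place WB@(2,1)
Op 8: place BQ@(1,3)
Per-piece attacks for W:
  WB@(0,3): attacks (1,4) (1,2) (2,1) [ray(1,-1) blocked at (2,1)]
  WB@(2,1): attacks (3,2) (4,3) (3,0) (1,2) (0,3) (1,0) [ray(1,1) blocked at (4,3); ray(1,-1) blocked at (3,0); ray(-1,1) blocked at (0,3)]
  WN@(3,0): attacks (4,2) (2,2) (1,1)
W attacks (0,4): no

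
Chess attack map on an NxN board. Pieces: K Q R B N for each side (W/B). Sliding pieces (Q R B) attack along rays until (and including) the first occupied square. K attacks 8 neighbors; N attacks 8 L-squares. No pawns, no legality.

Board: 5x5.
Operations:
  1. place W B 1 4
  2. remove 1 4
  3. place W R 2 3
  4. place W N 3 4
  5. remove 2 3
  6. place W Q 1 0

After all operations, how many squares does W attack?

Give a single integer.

Answer: 14

Derivation:
Op 1: place WB@(1,4)
Op 2: remove (1,4)
Op 3: place WR@(2,3)
Op 4: place WN@(3,4)
Op 5: remove (2,3)
Op 6: place WQ@(1,0)
Per-piece attacks for W:
  WQ@(1,0): attacks (1,1) (1,2) (1,3) (1,4) (2,0) (3,0) (4,0) (0,0) (2,1) (3,2) (4,3) (0,1)
  WN@(3,4): attacks (4,2) (2,2) (1,3)
Union (14 distinct): (0,0) (0,1) (1,1) (1,2) (1,3) (1,4) (2,0) (2,1) (2,2) (3,0) (3,2) (4,0) (4,2) (4,3)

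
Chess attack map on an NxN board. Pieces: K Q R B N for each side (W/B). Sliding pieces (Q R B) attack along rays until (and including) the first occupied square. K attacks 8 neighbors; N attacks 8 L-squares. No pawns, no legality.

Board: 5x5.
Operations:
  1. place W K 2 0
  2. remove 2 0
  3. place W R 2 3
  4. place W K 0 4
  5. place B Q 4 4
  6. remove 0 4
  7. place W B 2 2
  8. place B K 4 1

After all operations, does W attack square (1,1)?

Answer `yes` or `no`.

Op 1: place WK@(2,0)
Op 2: remove (2,0)
Op 3: place WR@(2,3)
Op 4: place WK@(0,4)
Op 5: place BQ@(4,4)
Op 6: remove (0,4)
Op 7: place WB@(2,2)
Op 8: place BK@(4,1)
Per-piece attacks for W:
  WB@(2,2): attacks (3,3) (4,4) (3,1) (4,0) (1,3) (0,4) (1,1) (0,0) [ray(1,1) blocked at (4,4)]
  WR@(2,3): attacks (2,4) (2,2) (3,3) (4,3) (1,3) (0,3) [ray(0,-1) blocked at (2,2)]
W attacks (1,1): yes

Answer: yes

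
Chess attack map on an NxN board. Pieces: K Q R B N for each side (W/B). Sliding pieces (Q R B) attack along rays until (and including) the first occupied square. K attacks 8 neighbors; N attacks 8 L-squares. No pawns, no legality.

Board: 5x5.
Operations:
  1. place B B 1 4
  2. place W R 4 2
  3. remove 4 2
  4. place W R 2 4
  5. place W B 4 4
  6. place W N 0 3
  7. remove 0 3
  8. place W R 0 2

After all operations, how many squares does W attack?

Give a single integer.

Answer: 16

Derivation:
Op 1: place BB@(1,4)
Op 2: place WR@(4,2)
Op 3: remove (4,2)
Op 4: place WR@(2,4)
Op 5: place WB@(4,4)
Op 6: place WN@(0,3)
Op 7: remove (0,3)
Op 8: place WR@(0,2)
Per-piece attacks for W:
  WR@(0,2): attacks (0,3) (0,4) (0,1) (0,0) (1,2) (2,2) (3,2) (4,2)
  WR@(2,4): attacks (2,3) (2,2) (2,1) (2,0) (3,4) (4,4) (1,4) [ray(1,0) blocked at (4,4); ray(-1,0) blocked at (1,4)]
  WB@(4,4): attacks (3,3) (2,2) (1,1) (0,0)
Union (16 distinct): (0,0) (0,1) (0,3) (0,4) (1,1) (1,2) (1,4) (2,0) (2,1) (2,2) (2,3) (3,2) (3,3) (3,4) (4,2) (4,4)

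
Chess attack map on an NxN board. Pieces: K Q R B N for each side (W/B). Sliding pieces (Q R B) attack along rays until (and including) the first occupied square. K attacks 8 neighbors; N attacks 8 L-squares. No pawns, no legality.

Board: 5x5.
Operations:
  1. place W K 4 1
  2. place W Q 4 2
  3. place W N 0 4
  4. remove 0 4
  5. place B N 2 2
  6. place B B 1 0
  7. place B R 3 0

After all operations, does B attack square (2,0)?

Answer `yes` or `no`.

Op 1: place WK@(4,1)
Op 2: place WQ@(4,2)
Op 3: place WN@(0,4)
Op 4: remove (0,4)
Op 5: place BN@(2,2)
Op 6: place BB@(1,0)
Op 7: place BR@(3,0)
Per-piece attacks for B:
  BB@(1,0): attacks (2,1) (3,2) (4,3) (0,1)
  BN@(2,2): attacks (3,4) (4,3) (1,4) (0,3) (3,0) (4,1) (1,0) (0,1)
  BR@(3,0): attacks (3,1) (3,2) (3,3) (3,4) (4,0) (2,0) (1,0) [ray(-1,0) blocked at (1,0)]
B attacks (2,0): yes

Answer: yes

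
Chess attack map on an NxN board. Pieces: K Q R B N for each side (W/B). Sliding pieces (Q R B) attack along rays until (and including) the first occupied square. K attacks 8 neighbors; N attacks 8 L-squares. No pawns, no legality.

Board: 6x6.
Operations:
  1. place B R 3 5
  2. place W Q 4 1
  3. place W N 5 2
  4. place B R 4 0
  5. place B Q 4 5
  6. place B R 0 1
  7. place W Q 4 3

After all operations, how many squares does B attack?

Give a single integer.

Answer: 27

Derivation:
Op 1: place BR@(3,5)
Op 2: place WQ@(4,1)
Op 3: place WN@(5,2)
Op 4: place BR@(4,0)
Op 5: place BQ@(4,5)
Op 6: place BR@(0,1)
Op 7: place WQ@(4,3)
Per-piece attacks for B:
  BR@(0,1): attacks (0,2) (0,3) (0,4) (0,5) (0,0) (1,1) (2,1) (3,1) (4,1) [ray(1,0) blocked at (4,1)]
  BR@(3,5): attacks (3,4) (3,3) (3,2) (3,1) (3,0) (4,5) (2,5) (1,5) (0,5) [ray(1,0) blocked at (4,5)]
  BR@(4,0): attacks (4,1) (5,0) (3,0) (2,0) (1,0) (0,0) [ray(0,1) blocked at (4,1)]
  BQ@(4,5): attacks (4,4) (4,3) (5,5) (3,5) (5,4) (3,4) (2,3) (1,2) (0,1) [ray(0,-1) blocked at (4,3); ray(-1,0) blocked at (3,5); ray(-1,-1) blocked at (0,1)]
Union (27 distinct): (0,0) (0,1) (0,2) (0,3) (0,4) (0,5) (1,0) (1,1) (1,2) (1,5) (2,0) (2,1) (2,3) (2,5) (3,0) (3,1) (3,2) (3,3) (3,4) (3,5) (4,1) (4,3) (4,4) (4,5) (5,0) (5,4) (5,5)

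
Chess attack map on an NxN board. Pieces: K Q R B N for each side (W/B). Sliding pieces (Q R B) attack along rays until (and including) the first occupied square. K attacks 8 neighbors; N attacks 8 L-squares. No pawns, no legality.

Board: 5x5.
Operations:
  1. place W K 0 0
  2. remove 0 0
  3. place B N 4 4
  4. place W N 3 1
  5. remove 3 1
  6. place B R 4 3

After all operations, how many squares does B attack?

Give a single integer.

Answer: 9

Derivation:
Op 1: place WK@(0,0)
Op 2: remove (0,0)
Op 3: place BN@(4,4)
Op 4: place WN@(3,1)
Op 5: remove (3,1)
Op 6: place BR@(4,3)
Per-piece attacks for B:
  BR@(4,3): attacks (4,4) (4,2) (4,1) (4,0) (3,3) (2,3) (1,3) (0,3) [ray(0,1) blocked at (4,4)]
  BN@(4,4): attacks (3,2) (2,3)
Union (9 distinct): (0,3) (1,3) (2,3) (3,2) (3,3) (4,0) (4,1) (4,2) (4,4)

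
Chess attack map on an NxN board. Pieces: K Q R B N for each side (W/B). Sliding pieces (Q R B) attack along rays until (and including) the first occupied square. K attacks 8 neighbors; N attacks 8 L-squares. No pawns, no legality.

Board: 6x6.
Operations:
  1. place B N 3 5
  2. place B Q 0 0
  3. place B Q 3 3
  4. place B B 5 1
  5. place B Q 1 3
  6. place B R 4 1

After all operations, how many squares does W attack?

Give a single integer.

Answer: 0

Derivation:
Op 1: place BN@(3,5)
Op 2: place BQ@(0,0)
Op 3: place BQ@(3,3)
Op 4: place BB@(5,1)
Op 5: place BQ@(1,3)
Op 6: place BR@(4,1)
Per-piece attacks for W:
Union (0 distinct): (none)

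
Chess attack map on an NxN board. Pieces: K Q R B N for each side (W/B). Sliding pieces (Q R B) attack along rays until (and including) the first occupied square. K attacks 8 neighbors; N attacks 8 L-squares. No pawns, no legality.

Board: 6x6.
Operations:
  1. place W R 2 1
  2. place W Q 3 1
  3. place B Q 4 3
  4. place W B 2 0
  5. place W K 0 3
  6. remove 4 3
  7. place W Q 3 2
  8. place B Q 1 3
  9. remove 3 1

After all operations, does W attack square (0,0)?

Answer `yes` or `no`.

Op 1: place WR@(2,1)
Op 2: place WQ@(3,1)
Op 3: place BQ@(4,3)
Op 4: place WB@(2,0)
Op 5: place WK@(0,3)
Op 6: remove (4,3)
Op 7: place WQ@(3,2)
Op 8: place BQ@(1,3)
Op 9: remove (3,1)
Per-piece attacks for W:
  WK@(0,3): attacks (0,4) (0,2) (1,3) (1,4) (1,2)
  WB@(2,0): attacks (3,1) (4,2) (5,3) (1,1) (0,2)
  WR@(2,1): attacks (2,2) (2,3) (2,4) (2,5) (2,0) (3,1) (4,1) (5,1) (1,1) (0,1) [ray(0,-1) blocked at (2,0)]
  WQ@(3,2): attacks (3,3) (3,4) (3,5) (3,1) (3,0) (4,2) (5,2) (2,2) (1,2) (0,2) (4,3) (5,4) (4,1) (5,0) (2,3) (1,4) (0,5) (2,1) [ray(-1,-1) blocked at (2,1)]
W attacks (0,0): no

Answer: no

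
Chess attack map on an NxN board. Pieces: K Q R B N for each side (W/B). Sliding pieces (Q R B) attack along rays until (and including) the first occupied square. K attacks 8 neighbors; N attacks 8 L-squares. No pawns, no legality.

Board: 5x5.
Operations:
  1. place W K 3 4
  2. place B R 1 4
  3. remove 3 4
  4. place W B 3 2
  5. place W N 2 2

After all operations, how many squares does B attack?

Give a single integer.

Answer: 8

Derivation:
Op 1: place WK@(3,4)
Op 2: place BR@(1,4)
Op 3: remove (3,4)
Op 4: place WB@(3,2)
Op 5: place WN@(2,2)
Per-piece attacks for B:
  BR@(1,4): attacks (1,3) (1,2) (1,1) (1,0) (2,4) (3,4) (4,4) (0,4)
Union (8 distinct): (0,4) (1,0) (1,1) (1,2) (1,3) (2,4) (3,4) (4,4)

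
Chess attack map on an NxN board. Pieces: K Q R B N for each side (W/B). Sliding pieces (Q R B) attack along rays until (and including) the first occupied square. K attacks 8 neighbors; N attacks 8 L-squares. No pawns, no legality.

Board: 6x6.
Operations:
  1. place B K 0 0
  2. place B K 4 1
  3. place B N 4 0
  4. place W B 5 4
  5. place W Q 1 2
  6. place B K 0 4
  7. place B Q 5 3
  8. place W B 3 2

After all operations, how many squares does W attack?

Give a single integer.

Op 1: place BK@(0,0)
Op 2: place BK@(4,1)
Op 3: place BN@(4,0)
Op 4: place WB@(5,4)
Op 5: place WQ@(1,2)
Op 6: place BK@(0,4)
Op 7: place BQ@(5,3)
Op 8: place WB@(3,2)
Per-piece attacks for W:
  WQ@(1,2): attacks (1,3) (1,4) (1,5) (1,1) (1,0) (2,2) (3,2) (0,2) (2,3) (3,4) (4,5) (2,1) (3,0) (0,3) (0,1) [ray(1,0) blocked at (3,2)]
  WB@(3,2): attacks (4,3) (5,4) (4,1) (2,3) (1,4) (0,5) (2,1) (1,0) [ray(1,1) blocked at (5,4); ray(1,-1) blocked at (4,1)]
  WB@(5,4): attacks (4,5) (4,3) (3,2) [ray(-1,-1) blocked at (3,2)]
Union (19 distinct): (0,1) (0,2) (0,3) (0,5) (1,0) (1,1) (1,3) (1,4) (1,5) (2,1) (2,2) (2,3) (3,0) (3,2) (3,4) (4,1) (4,3) (4,5) (5,4)

Answer: 19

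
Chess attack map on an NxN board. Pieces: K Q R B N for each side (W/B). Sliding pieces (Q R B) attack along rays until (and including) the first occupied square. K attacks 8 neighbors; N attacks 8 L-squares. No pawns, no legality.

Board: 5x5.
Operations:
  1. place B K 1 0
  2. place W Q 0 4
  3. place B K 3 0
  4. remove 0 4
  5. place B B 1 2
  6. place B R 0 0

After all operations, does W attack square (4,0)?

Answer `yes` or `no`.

Op 1: place BK@(1,0)
Op 2: place WQ@(0,4)
Op 3: place BK@(3,0)
Op 4: remove (0,4)
Op 5: place BB@(1,2)
Op 6: place BR@(0,0)
Per-piece attacks for W:
W attacks (4,0): no

Answer: no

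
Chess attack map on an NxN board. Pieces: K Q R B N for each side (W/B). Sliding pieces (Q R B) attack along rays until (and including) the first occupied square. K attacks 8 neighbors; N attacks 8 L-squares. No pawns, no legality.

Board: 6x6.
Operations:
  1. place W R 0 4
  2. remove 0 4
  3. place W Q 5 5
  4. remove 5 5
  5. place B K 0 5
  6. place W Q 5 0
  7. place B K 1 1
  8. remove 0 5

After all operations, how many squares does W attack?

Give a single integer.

Op 1: place WR@(0,4)
Op 2: remove (0,4)
Op 3: place WQ@(5,5)
Op 4: remove (5,5)
Op 5: place BK@(0,5)
Op 6: place WQ@(5,0)
Op 7: place BK@(1,1)
Op 8: remove (0,5)
Per-piece attacks for W:
  WQ@(5,0): attacks (5,1) (5,2) (5,3) (5,4) (5,5) (4,0) (3,0) (2,0) (1,0) (0,0) (4,1) (3,2) (2,3) (1,4) (0,5)
Union (15 distinct): (0,0) (0,5) (1,0) (1,4) (2,0) (2,3) (3,0) (3,2) (4,0) (4,1) (5,1) (5,2) (5,3) (5,4) (5,5)

Answer: 15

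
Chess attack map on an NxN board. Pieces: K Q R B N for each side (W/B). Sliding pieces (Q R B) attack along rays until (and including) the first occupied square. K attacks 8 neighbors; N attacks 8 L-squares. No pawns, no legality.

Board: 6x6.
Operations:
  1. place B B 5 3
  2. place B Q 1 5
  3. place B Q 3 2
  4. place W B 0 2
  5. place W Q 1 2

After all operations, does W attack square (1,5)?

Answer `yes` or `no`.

Answer: yes

Derivation:
Op 1: place BB@(5,3)
Op 2: place BQ@(1,5)
Op 3: place BQ@(3,2)
Op 4: place WB@(0,2)
Op 5: place WQ@(1,2)
Per-piece attacks for W:
  WB@(0,2): attacks (1,3) (2,4) (3,5) (1,1) (2,0)
  WQ@(1,2): attacks (1,3) (1,4) (1,5) (1,1) (1,0) (2,2) (3,2) (0,2) (2,3) (3,4) (4,5) (2,1) (3,0) (0,3) (0,1) [ray(0,1) blocked at (1,5); ray(1,0) blocked at (3,2); ray(-1,0) blocked at (0,2)]
W attacks (1,5): yes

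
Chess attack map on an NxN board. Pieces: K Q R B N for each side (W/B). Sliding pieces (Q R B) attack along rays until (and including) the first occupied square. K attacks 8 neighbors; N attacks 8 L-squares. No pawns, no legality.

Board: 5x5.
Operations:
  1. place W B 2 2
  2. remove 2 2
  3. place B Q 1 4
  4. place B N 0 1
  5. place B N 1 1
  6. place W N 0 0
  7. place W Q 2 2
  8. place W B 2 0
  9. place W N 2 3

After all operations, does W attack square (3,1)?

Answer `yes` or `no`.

Answer: yes

Derivation:
Op 1: place WB@(2,2)
Op 2: remove (2,2)
Op 3: place BQ@(1,4)
Op 4: place BN@(0,1)
Op 5: place BN@(1,1)
Op 6: place WN@(0,0)
Op 7: place WQ@(2,2)
Op 8: place WB@(2,0)
Op 9: place WN@(2,3)
Per-piece attacks for W:
  WN@(0,0): attacks (1,2) (2,1)
  WB@(2,0): attacks (3,1) (4,2) (1,1) [ray(-1,1) blocked at (1,1)]
  WQ@(2,2): attacks (2,3) (2,1) (2,0) (3,2) (4,2) (1,2) (0,2) (3,3) (4,4) (3,1) (4,0) (1,3) (0,4) (1,1) [ray(0,1) blocked at (2,3); ray(0,-1) blocked at (2,0); ray(-1,-1) blocked at (1,1)]
  WN@(2,3): attacks (4,4) (0,4) (3,1) (4,2) (1,1) (0,2)
W attacks (3,1): yes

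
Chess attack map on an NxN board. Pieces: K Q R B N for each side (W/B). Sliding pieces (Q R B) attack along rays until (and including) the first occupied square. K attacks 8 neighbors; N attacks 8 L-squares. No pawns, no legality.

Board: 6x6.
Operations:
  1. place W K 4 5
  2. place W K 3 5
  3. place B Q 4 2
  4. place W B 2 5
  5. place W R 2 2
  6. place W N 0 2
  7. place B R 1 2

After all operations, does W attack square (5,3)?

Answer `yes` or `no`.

Answer: no

Derivation:
Op 1: place WK@(4,5)
Op 2: place WK@(3,5)
Op 3: place BQ@(4,2)
Op 4: place WB@(2,5)
Op 5: place WR@(2,2)
Op 6: place WN@(0,2)
Op 7: place BR@(1,2)
Per-piece attacks for W:
  WN@(0,2): attacks (1,4) (2,3) (1,0) (2,1)
  WR@(2,2): attacks (2,3) (2,4) (2,5) (2,1) (2,0) (3,2) (4,2) (1,2) [ray(0,1) blocked at (2,5); ray(1,0) blocked at (4,2); ray(-1,0) blocked at (1,2)]
  WB@(2,5): attacks (3,4) (4,3) (5,2) (1,4) (0,3)
  WK@(3,5): attacks (3,4) (4,5) (2,5) (4,4) (2,4)
  WK@(4,5): attacks (4,4) (5,5) (3,5) (5,4) (3,4)
W attacks (5,3): no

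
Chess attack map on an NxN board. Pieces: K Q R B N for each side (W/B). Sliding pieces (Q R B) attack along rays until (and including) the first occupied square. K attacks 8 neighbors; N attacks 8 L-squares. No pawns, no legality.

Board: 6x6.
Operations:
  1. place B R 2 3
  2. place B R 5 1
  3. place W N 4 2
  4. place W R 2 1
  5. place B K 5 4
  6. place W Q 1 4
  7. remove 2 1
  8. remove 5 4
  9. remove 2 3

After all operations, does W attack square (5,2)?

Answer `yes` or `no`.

Answer: no

Derivation:
Op 1: place BR@(2,3)
Op 2: place BR@(5,1)
Op 3: place WN@(4,2)
Op 4: place WR@(2,1)
Op 5: place BK@(5,4)
Op 6: place WQ@(1,4)
Op 7: remove (2,1)
Op 8: remove (5,4)
Op 9: remove (2,3)
Per-piece attacks for W:
  WQ@(1,4): attacks (1,5) (1,3) (1,2) (1,1) (1,0) (2,4) (3,4) (4,4) (5,4) (0,4) (2,5) (2,3) (3,2) (4,1) (5,0) (0,5) (0,3)
  WN@(4,2): attacks (5,4) (3,4) (2,3) (5,0) (3,0) (2,1)
W attacks (5,2): no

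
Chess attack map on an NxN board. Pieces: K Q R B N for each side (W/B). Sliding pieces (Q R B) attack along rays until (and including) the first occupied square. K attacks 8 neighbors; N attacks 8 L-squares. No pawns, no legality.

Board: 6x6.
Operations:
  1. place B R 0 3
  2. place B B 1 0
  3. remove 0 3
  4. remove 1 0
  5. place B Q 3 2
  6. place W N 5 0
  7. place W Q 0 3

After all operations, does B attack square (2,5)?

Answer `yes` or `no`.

Op 1: place BR@(0,3)
Op 2: place BB@(1,0)
Op 3: remove (0,3)
Op 4: remove (1,0)
Op 5: place BQ@(3,2)
Op 6: place WN@(5,0)
Op 7: place WQ@(0,3)
Per-piece attacks for B:
  BQ@(3,2): attacks (3,3) (3,4) (3,5) (3,1) (3,0) (4,2) (5,2) (2,2) (1,2) (0,2) (4,3) (5,4) (4,1) (5,0) (2,3) (1,4) (0,5) (2,1) (1,0) [ray(1,-1) blocked at (5,0)]
B attacks (2,5): no

Answer: no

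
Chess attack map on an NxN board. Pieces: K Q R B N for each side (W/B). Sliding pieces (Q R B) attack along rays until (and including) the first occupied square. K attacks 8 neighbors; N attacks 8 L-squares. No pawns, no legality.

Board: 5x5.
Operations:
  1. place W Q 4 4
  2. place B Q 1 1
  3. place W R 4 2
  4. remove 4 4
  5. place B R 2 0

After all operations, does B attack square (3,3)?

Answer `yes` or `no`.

Op 1: place WQ@(4,4)
Op 2: place BQ@(1,1)
Op 3: place WR@(4,2)
Op 4: remove (4,4)
Op 5: place BR@(2,0)
Per-piece attacks for B:
  BQ@(1,1): attacks (1,2) (1,3) (1,4) (1,0) (2,1) (3,1) (4,1) (0,1) (2,2) (3,3) (4,4) (2,0) (0,2) (0,0) [ray(1,-1) blocked at (2,0)]
  BR@(2,0): attacks (2,1) (2,2) (2,3) (2,4) (3,0) (4,0) (1,0) (0,0)
B attacks (3,3): yes

Answer: yes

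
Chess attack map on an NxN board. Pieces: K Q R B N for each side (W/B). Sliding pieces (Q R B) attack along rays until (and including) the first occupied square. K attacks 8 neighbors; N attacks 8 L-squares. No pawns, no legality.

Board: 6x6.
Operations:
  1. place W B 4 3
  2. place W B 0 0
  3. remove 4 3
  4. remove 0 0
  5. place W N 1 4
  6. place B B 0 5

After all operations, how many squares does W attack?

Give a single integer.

Answer: 4

Derivation:
Op 1: place WB@(4,3)
Op 2: place WB@(0,0)
Op 3: remove (4,3)
Op 4: remove (0,0)
Op 5: place WN@(1,4)
Op 6: place BB@(0,5)
Per-piece attacks for W:
  WN@(1,4): attacks (3,5) (2,2) (3,3) (0,2)
Union (4 distinct): (0,2) (2,2) (3,3) (3,5)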